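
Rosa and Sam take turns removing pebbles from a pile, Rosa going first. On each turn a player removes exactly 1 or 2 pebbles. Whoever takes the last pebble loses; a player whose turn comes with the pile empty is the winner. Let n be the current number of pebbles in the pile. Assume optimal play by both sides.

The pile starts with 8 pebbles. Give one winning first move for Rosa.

Remove 1, leaving 7.

Positions with no move are W. A position that does have a move is losing for the player to move precisely when every available move leads to a winning position for the opponent. Fill in the labels:
n=0: no move; the opponent has just taken the last pebble and therefore loses → W
n=1: →0(W) only, which is W, so L
n=2: →1(L), so W
n=3: →1(L), so W
n=4: →3(W), 2(W) — all W, so L
n=5: →4(L), so W
n=6: →4(L), so W
n=7: →6(W), 5(W) — all W, so L
n=8: →7(L), so W
From 8, the L positions reachable in one move are: 7.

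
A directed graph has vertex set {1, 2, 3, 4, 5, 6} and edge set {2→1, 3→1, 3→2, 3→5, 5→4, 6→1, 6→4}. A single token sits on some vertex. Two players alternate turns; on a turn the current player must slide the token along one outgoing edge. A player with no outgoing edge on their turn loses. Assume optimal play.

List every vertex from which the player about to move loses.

Use the standard recursion: the mover loses at a terminal position; elsewhere, the mover wins exactly when some move hands the opponent an L position.
Every edge goes from a vertex to one that appears earlier in the order 1, 4, 5, 2, 6, 3, so processing vertices in that order labels each vertex after all of its successors.
1: no outgoing edge → L
4: no outgoing edge → L
5: can move to 4, which is L ⇒ W
2: can move to 1, which is L ⇒ W
6: can move to 4, which is L ⇒ W
3: can move to 1, which is L ⇒ W
The losing starting vertices are exactly the entries labelled L in this table (2 of them).

1, 4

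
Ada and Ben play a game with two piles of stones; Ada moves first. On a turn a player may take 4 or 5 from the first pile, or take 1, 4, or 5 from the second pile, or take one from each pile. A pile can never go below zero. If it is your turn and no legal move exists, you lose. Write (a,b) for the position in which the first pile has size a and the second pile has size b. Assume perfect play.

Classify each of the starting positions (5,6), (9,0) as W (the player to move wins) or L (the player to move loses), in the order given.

Compute win/loss labels from the base case upward. A position with no move is L. Any other position is W if it can reach an L in one move, else L.
No move ever increases a pile, so every position that can arise here has a ≤ 9 and b ≤ 6; it is enough to label the cells with 0 ≤ a ≤ 9 and 0 ≤ b ≤ 6.
Every move lowers a or b (never raises either), so fill the grid row by row in increasing a, and left to right within a row: each cell's successors are then already labelled.
      b=0  b=1  b=2  b=3  b=4  b=5  b=6
a=0:    L    W    L    W    W    W    W
a=1:    L    W    L    W    W    W    W
a=2:    L    W    L    W    W    W    W
a=3:    L    W    L    W    W    W    W
a=4:    W    W    W    W    L    W    L
a=5:    W    L    W    L    W    W    W
a=6:    W    L    W    L    W    W    W
a=7:    W    L    W    L    W    W    W
a=8:    W    L    W    L    W    W    W
a=9:    L    W    W    W    W    W    W
Cells with no legal move (terminal, hence L): (0,0), (1,0), (2,0), (3,0).
The remaining L cells, each justified by listing all of its moves:
(0,2): →(0,1)(W) only, which is W, so L
(1,2): →(1,1)(W), (0,1)(W) — all W, so L
(2,2): →(2,1)(W), (1,1)(W) — all W, so L
(3,2): →(3,1)(W), (2,1)(W) — all W, so L
(4,4): →(0,4)(W), (4,3)(W), (4,0)(W), (3,3)(W) — all W, so L
(4,6): →(0,6)(W), (4,5)(W), (4,2)(W), (4,1)(W), (3,5)(W) — all W, so L
(5,1): →(1,1)(W), (0,1)(W), (5,0)(W), (4,0)(W) — all W, so L
(5,3): →(1,3)(W), (0,3)(W), (5,2)(W), (4,2)(W) — all W, so L
(6,1): →(2,1)(W), (1,1)(W), (6,0)(W), (5,0)(W) — all W, so L
(6,3): →(2,3)(W), (1,3)(W), (6,2)(W), (5,2)(W) — all W, so L
(7,1): →(3,1)(W), (2,1)(W), (7,0)(W), (6,0)(W) — all W, so L
(7,3): →(3,3)(W), (2,3)(W), (7,2)(W), (6,2)(W) — all W, so L
(8,1): →(4,1)(W), (3,1)(W), (8,0)(W), (7,0)(W) — all W, so L
(8,3): →(4,3)(W), (3,3)(W), (8,2)(W), (7,2)(W) — all W, so L
(9,0): →(5,0)(W), (4,0)(W) — all W, so L
Every other cell has at least one move into one of the L cells above, so it is W.
(5,6): the move to (5,1) reaches an L cell, so W
(9,0): one of the L cells justified above, so L

(5,6): W, (9,0): L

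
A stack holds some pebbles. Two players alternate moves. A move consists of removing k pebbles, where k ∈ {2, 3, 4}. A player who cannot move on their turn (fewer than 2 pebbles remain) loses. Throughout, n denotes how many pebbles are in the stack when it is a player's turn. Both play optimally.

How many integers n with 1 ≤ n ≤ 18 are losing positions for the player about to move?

6

Compute win/loss labels from the base case upward. A position with no move is L. Any other position is W if it can reach an L in one move, else L.
n=0: no move → L
n=1: no move → L
n=2: W (go to 0, an L position)
n=3: W (go to 1, an L position)
n=4: W (go to 1, an L position)
n=5: W (go to 1, an L position)
n=6: L (options 4(W), 3(W), 2(W) are all W)
n=7: L (options 5(W), 4(W), 3(W) are all W)
n=8: W (go to 6, an L position)
n=9: W (go to 7, an L position)
n=10: W (go to 7, an L position)
n=11: W (go to 7, an L position)
n=12: L (options 10(W), 9(W), 8(W) are all W)
n=13: L (options 11(W), 10(W), 9(W) are all W)
n=14: W (go to 12, an L position)
n=15: W (go to 13, an L position)
n=16: W (go to 13, an L position)
n=17: W (go to 13, an L position)
n=18: L (options 16(W), 15(W), 14(W) are all W)
L entries with 1 ≤ n ≤ 18 (n=0 is outside the asked range and is not counted): n = 1, 6, 7, 12, 13, 18; that makes 6.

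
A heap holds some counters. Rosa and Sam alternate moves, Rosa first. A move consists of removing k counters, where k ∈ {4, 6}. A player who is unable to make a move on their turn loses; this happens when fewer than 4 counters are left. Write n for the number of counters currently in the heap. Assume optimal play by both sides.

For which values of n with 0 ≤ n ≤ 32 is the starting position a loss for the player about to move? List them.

0, 1, 2, 3, 10, 11, 12, 13, 20, 21, 22, 23, 30, 31, 32

Build the W/L table. Terminal = L. A non-terminal position is W if it has a move to some L; otherwise it is L.
n=0: no move → L
n=1: no move → L
n=2: no move → L
n=3: no move → L
n=4: W (go to 0, an L position)
n=5: W (go to 1, an L position)
n=6: W (go to 2, an L position)
n=7: W (go to 3, an L position)
n=8: W (go to 2, an L position)
n=9: W (go to 3, an L position)
n=10: L (options 6(W), 4(W) are all W)
n=11: L (options 7(W), 5(W) are all W)
n=12: L (options 8(W), 6(W) are all W)
n=13: L (options 9(W), 7(W) are all W)
n=14: W (go to 10, an L position)
n=15: W (go to 11, an L position)
n=16: W (go to 12, an L position)
n=17: W (go to 13, an L position)
n=18: W (go to 12, an L position)
n=19: W (go to 13, an L position)
n=20: L (options 16(W), 14(W) are all W)
n=21: L (options 17(W), 15(W) are all W)
n=22: L (options 18(W), 16(W) are all W)
n=23: L (options 19(W), 17(W) are all W)
n=24: W (go to 20, an L position)
n=25: W (go to 21, an L position)
n=26: W (go to 22, an L position)
n=27: W (go to 23, an L position)
n=28: W (go to 22, an L position)
n=29: W (go to 23, an L position)
n=30: L (options 26(W), 24(W) are all W)
n=31: L (options 27(W), 25(W) are all W)
n=32: L (options 28(W), 26(W) are all W)
The losing starting values of n are exactly the entries labelled L in this table (15 of them).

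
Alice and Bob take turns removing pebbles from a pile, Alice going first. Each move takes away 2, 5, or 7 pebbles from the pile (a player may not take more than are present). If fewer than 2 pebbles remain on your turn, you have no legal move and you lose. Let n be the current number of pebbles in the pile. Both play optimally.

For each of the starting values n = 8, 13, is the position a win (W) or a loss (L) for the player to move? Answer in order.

Label each position W (a win for the player to move) or L (a loss). A position with no legal move is L; any other position is W exactly when some move reaches an L, and L when every move reaches a W.
n=0: no move → L
n=1: no move → L
n=2: W (go to 0, an L position)
n=3: W (go to 1, an L position)
n=4: L (sole option 2(W) is W)
n=5: W (go to 0, an L position)
n=6: W (go to 4, an L position)
n=7: W (go to 0, an L position)
n=8: W (go to 1, an L position)
n=9: W (go to 4, an L position)
n=10: L (options 8(W), 5(W), 3(W) are all W)
n=11: W (go to 4, an L position)
n=12: W (go to 10, an L position)
n=13: L (options 11(W), 8(W), 6(W) are all W)

8: W, 13: L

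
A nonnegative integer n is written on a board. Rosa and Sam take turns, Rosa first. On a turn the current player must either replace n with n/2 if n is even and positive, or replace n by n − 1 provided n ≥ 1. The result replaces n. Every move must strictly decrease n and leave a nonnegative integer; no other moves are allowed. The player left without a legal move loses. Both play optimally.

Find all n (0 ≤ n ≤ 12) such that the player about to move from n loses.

Build the W/L table. Terminal = L. A non-terminal position is W if it has a move to some L; otherwise it is L.
n=0: no move → L
n=1: reaches L-position 0 → W
n=2: only reaches 1(W), which is W → L
n=3: reaches L-position 2 → W
n=4: reaches L-position 2 → W
n=5: only reaches 4(W), which is W → L
n=6: reaches L-position 5 → W
n=7: only reaches 6(W), which is W → L
n=8: reaches L-position 7 → W
n=9: only reaches 8(W), which is W → L
n=10: reaches L-position 5 → W
n=11: only reaches 10(W), which is W → L
n=12: reaches L-position 11 → W
The losing starting values of n are exactly the entries labelled L in this table (6 of them).

0, 2, 5, 7, 9, 11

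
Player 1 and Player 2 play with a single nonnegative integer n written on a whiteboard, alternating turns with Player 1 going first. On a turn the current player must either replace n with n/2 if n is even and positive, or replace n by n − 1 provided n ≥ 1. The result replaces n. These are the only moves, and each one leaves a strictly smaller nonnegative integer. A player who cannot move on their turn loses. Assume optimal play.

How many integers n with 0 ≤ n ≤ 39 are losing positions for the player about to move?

20

Positions with no move are L. A position that does have a move is losing for the player to move precisely when every available move leads to a winning position for the opponent. Fill in the labels:
n=0: no move → L
n=1: can move to 0, which is L ⇒ W
n=2: the only move is to 1(W), a W ⇒ L
n=3: can move to 2, which is L ⇒ W
n=4: can move to 2, which is L ⇒ W
n=5: the only move is to 4(W), a W ⇒ L
n=6: can move to 5, which is L ⇒ W
n=7: the only move is to 6(W), a W ⇒ L
n=8: can move to 7, which is L ⇒ W
n=9: the only move is to 8(W), a W ⇒ L
n=10: can move to 5, which is L ⇒ W
n=11: the only move is to 10(W), a W ⇒ L
n=12: can move to 11, which is L ⇒ W
n=13: the only move is to 12(W), a W ⇒ L
n=14: can move to 7, which is L ⇒ W
n=15: the only move is to 14(W), a W ⇒ L
n=16: can move to 15, which is L ⇒ W
n=17: the only move is to 16(W), a W ⇒ L
n=18: can move to 9, which is L ⇒ W
n=19: the only move is to 18(W), a W ⇒ L
n=20: can move to 19, which is L ⇒ W
n=21: the only move is to 20(W), a W ⇒ L
n=22: can move to 11, which is L ⇒ W
n=23: the only move is to 22(W), a W ⇒ L
n=24: can move to 23, which is L ⇒ W
n=25: the only move is to 24(W), a W ⇒ L
n=26: can move to 13, which is L ⇒ W
n=27: the only move is to 26(W), a W ⇒ L
n=28: can move to 27, which is L ⇒ W
n=29: the only move is to 28(W), a W ⇒ L
n=30: can move to 15, which is L ⇒ W
n=31: the only move is to 30(W), a W ⇒ L
n=32: can move to 31, which is L ⇒ W
n=33: the only move is to 32(W), a W ⇒ L
n=34: can move to 17, which is L ⇒ W
n=35: the only move is to 34(W), a W ⇒ L
n=36: can move to 35, which is L ⇒ W
n=37: the only move is to 36(W), a W ⇒ L
n=38: can move to 19, which is L ⇒ W
n=39: the only move is to 38(W), a W ⇒ L
L entries with 0 ≤ n ≤ 39: n = 0, 2, 5, 7, 9, 11, 13, 15, 17, 19, 21, 23, 25, 27, 29, 31, 33, 35, 37, 39; that makes 20.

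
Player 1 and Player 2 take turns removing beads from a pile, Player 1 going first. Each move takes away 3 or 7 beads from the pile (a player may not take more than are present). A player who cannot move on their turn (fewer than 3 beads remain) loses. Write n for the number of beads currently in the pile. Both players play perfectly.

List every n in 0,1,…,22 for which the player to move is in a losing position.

Positions with no move are L. A position that does have a move is losing for the player to move precisely when every available move leads to a winning position for the opponent. Fill in the labels:
n=0: no move → L
n=1: no move → L
n=2: no move → L
n=3: →0(L), so W
n=4: →1(L), so W
n=5: →2(L), so W
n=6: →3(W) only, which is W, so L
n=7: →0(L), so W
n=8: →1(L), so W
n=9: →6(L), so W
n=10: →7(W), 3(W) — all W, so L
n=11: →8(W), 4(W) — all W, so L
n=12: →9(W), 5(W) — all W, so L
n=13: →10(L), so W
n=14: →11(L), so W
n=15: →12(L), so W
n=16: →13(W), 9(W) — all W, so L
n=17: →10(L), so W
n=18: →11(L), so W
n=19: →16(L), so W
n=20: →17(W), 13(W) — all W, so L
n=21: →18(W), 14(W) — all W, so L
n=22: →19(W), 15(W) — all W, so L
The losing starting values of n are exactly the entries labelled L in this table (11 of them).

0, 1, 2, 6, 10, 11, 12, 16, 20, 21, 22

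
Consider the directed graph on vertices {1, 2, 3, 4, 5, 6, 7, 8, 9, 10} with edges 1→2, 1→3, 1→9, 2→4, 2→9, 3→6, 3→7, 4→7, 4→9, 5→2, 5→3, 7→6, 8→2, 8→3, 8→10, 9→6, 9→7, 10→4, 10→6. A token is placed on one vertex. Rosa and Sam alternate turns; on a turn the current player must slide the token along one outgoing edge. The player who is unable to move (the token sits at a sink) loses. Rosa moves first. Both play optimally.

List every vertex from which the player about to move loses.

1, 4, 5, 6, 8

Label each position W (a win for the player to move) or L (a loss). A position with no legal move is L; any other position is W exactly when some move reaches an L, and L when every move reaches a W.
Every edge goes from a vertex to one that appears earlier in the order 6, 7, 9, 3, 4, 2, 1, 10, 5, 8, so processing vertices in that order labels each vertex after all of its successors.
6: no outgoing edge → L
7: W (go to 6, an L position)
9: W (go to 6, an L position)
3: W (go to 6, an L position)
4: L (options 9(W), 7(W) are all W)
2: W (go to 4, an L position)
1: L (options 2(W), 3(W), 9(W) are all W)
10: W (go to 4, an L position)
5: L (options 2(W), 3(W) are all W)
8: L (options 10(W), 2(W), 3(W) are all W)
Reading off the rows marked L gives the requested list; there are 5 such vertices.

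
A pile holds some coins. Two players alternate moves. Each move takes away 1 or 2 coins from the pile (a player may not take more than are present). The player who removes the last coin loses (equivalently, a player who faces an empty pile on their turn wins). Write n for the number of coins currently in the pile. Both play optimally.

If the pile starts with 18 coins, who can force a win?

The first player wins.

Work bottom-up. With no move the player to move wins. Otherwise the position is W if at least one move leads to an L position for the opponent, and L if every move leads to a W.
n=0: no move; the opponent has just taken the last coin and therefore loses → W
n=1: →0(W) only, which is W, so L
n=2: →1(L), so W
n=3: →1(L), so W
n=4: →3(W), 2(W) — all W, so L
n=5: →4(L), so W
n=6: →4(L), so W
n=7: →6(W), 5(W) — all W, so L
n=8: →7(L), so W
n=9: →7(L), so W
n=10: →9(W), 8(W) — all W, so L
n=11: →10(L), so W
n=12: →10(L), so W
n=13: →12(W), 11(W) — all W, so L
n=14: →13(L), so W
n=15: →13(L), so W
n=16: →15(W), 14(W) — all W, so L
n=17: →16(L), so W
n=18: →16(L), so W
From 18 the player to move can remove 2, leaving 16, reaching an L position.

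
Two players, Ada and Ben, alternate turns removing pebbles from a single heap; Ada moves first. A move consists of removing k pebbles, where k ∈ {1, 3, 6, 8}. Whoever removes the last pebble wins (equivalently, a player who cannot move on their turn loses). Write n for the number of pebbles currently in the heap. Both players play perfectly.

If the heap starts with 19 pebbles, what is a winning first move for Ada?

Remove 1, leaving 18.

Work bottom-up. With no move the player to move loses. Otherwise the position is W if at least one move leads to an L position for the opponent, and L if every move leads to a W.
n=0: no move → L
n=1: reaches L-position 0 → W
n=2: only reaches 1(W), which is W → L
n=3: reaches L-position 2 → W
n=4: only reaches 3(W), 1(W), all W → L
n=5: reaches L-position 4 → W
n=6: reaches L-position 0 → W
n=7: reaches L-position 4 → W
n=8: reaches L-position 2 → W
n=9: only reaches 8(W), 6(W), 3(W), 1(W), all W → L
n=10: reaches L-position 9 → W
n=11: only reaches 10(W), 8(W), 5(W), 3(W), all W → L
n=12: reaches L-position 11 → W
n=13: only reaches 12(W), 10(W), 7(W), 5(W), all W → L
n=14: reaches L-position 13 → W
n=15: reaches L-position 9 → W
n=16: reaches L-position 13 → W
n=17: reaches L-position 11 → W
n=18: only reaches 17(W), 15(W), 12(W), 10(W), all W → L
n=19: reaches L-position 18 → W
From 19, the L positions reachable in one move are: 18, 13, 11. Any move reaching one of these is winning.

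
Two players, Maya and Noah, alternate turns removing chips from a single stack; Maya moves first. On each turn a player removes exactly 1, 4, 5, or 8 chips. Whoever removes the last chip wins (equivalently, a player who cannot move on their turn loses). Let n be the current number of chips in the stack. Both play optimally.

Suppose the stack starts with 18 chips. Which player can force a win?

Compute win/loss labels from the base case upward. A position with no move is L. Any other position is W if it can reach an L in one move, else L.
n=0: no move → L
n=1: →0(L), so W
n=2: →1(W) only, which is W, so L
n=3: →2(L), so W
n=4: →0(L), so W
n=5: →0(L), so W
n=6: →2(L), so W
n=7: →2(L), so W
n=8: →0(L), so W
n=9: →8(W), 5(W), 4(W), 1(W) — all W, so L
n=10: →9(L), so W
n=11: →10(W), 7(W), 6(W), 3(W) — all W, so L
n=12: →11(L), so W
n=13: →9(L), so W
n=14: →9(L), so W
n=15: →11(L), so W
n=16: →11(L), so W
n=17: →9(L), so W
n=18: →17(W), 14(W), 13(W), 10(W) — all W, so L
The starting position 18 is L: whatever Maya does, the opponent receives a W position.

Noah wins.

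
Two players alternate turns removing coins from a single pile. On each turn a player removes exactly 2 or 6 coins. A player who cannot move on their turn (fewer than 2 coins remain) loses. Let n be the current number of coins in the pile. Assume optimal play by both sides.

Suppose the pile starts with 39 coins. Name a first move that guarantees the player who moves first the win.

Build the W/L table. Terminal = L. A non-terminal position is W if it has a move to some L; otherwise it is L.
n=0: no move → L
n=1: no move → L
n=2: W (go to 0, an L position)
n=3: W (go to 1, an L position)
n=4: L (sole option 2(W) is W)
n=5: L (sole option 3(W) is W)
n=6: W (go to 4, an L position)
n=7: W (go to 5, an L position)
n=8: L (options 6(W), 2(W) are all W)
n=9: L (options 7(W), 3(W) are all W)
n=10: W (go to 8, an L position)
n=11: W (go to 9, an L position)
n=12: L (options 10(W), 6(W) are all W)
n=13: L (options 11(W), 7(W) are all W)
n=14: W (go to 12, an L position)
n=15: W (go to 13, an L position)
n=16: L (options 14(W), 10(W) are all W)
n=17: L (options 15(W), 11(W) are all W)
n=18: W (go to 16, an L position)
n=19: W (go to 17, an L position)
n=20: L (options 18(W), 14(W) are all W)
n=21: L (options 19(W), 15(W) are all W)
n=22: W (go to 20, an L position)
n=23: W (go to 21, an L position)
n=24: L (options 22(W), 18(W) are all W)
n=25: L (options 23(W), 19(W) are all W)
n=26: W (go to 24, an L position)
n=27: W (go to 25, an L position)
n=28: L (options 26(W), 22(W) are all W)
n=29: L (options 27(W), 23(W) are all W)
n=30: W (go to 28, an L position)
n=31: W (go to 29, an L position)
n=32: L (options 30(W), 26(W) are all W)
n=33: L (options 31(W), 27(W) are all W)
n=34: W (go to 32, an L position)
n=35: W (go to 33, an L position)
n=36: L (options 34(W), 30(W) are all W)
n=37: L (options 35(W), 31(W) are all W)
n=38: W (go to 36, an L position)
n=39: W (go to 37, an L position)
From 39, the L positions reachable in one move are: 37, 33. Any move reaching one of these is winning.

Remove 2, leaving 37.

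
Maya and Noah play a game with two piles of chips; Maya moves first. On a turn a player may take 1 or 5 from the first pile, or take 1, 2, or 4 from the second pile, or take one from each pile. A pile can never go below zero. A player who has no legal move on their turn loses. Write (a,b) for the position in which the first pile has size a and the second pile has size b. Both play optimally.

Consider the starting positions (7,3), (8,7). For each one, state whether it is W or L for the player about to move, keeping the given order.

Classify positions by backward induction: terminal positions (no move available) are L. From any other position, the mover wins iff some move reaches an L.
No move ever increases a pile, so every position that can arise here has a ≤ 8 and b ≤ 7; it is enough to label the cells with 0 ≤ a ≤ 8 and 0 ≤ b ≤ 7.
Every move lowers a or b (never raises either), so fill the grid row by row in increasing a, and left to right within a row: each cell's successors are then already labelled.
      b=0  b=1  b=2  b=3  b=4  b=5  b=6  b=7
a=0:    L    W    W    L    W    W    L    W
a=1:    W    W    L    W    W    L    W    W
a=2:    L    W    W    W    W    W    W    L
a=3:    W    W    L    W    W    L    W    W
a=4:    L    W    W    W    W    W    W    L
a=5:    W    W    L    W    W    L    W    W
a=6:    L    W    W    W    W    W    W    L
a=7:    W    W    L    W    W    L    W    W
a=8:    L    W    W    W    W    W    W    L
Cells with no legal move (terminal, hence L): (0,0).
The remaining L cells, each justified by listing all of its moves:
(0,3): only reaches (0,2)(W), (0,1)(W), all W → L
(0,6): only reaches (0,5)(W), (0,4)(W), (0,2)(W), all W → L
(1,2): only reaches (0,2)(W), (1,1)(W), (1,0)(W), (0,1)(W), all W → L
(1,5): only reaches (0,5)(W), (1,4)(W), (1,3)(W), (1,1)(W), (0,4)(W), all W → L
(2,0): only reaches (1,0)(W), which is W → L
(2,7): only reaches (1,7)(W), (2,6)(W), (2,5)(W), (2,3)(W), (1,6)(W), all W → L
(3,2): only reaches (2,2)(W), (3,1)(W), (3,0)(W), (2,1)(W), all W → L
(3,5): only reaches (2,5)(W), (3,4)(W), (3,3)(W), (3,1)(W), (2,4)(W), all W → L
(4,0): only reaches (3,0)(W), which is W → L
(4,7): only reaches (3,7)(W), (4,6)(W), (4,5)(W), (4,3)(W), (3,6)(W), all W → L
(5,2): only reaches (4,2)(W), (0,2)(W), (5,1)(W), (5,0)(W), (4,1)(W), all W → L
(5,5): only reaches (4,5)(W), (0,5)(W), (5,4)(W), (5,3)(W), (5,1)(W), (4,4)(W), all W → L
(6,0): only reaches (5,0)(W), (1,0)(W), all W → L
(6,7): only reaches (5,7)(W), (1,7)(W), (6,6)(W), (6,5)(W), (6,3)(W), (5,6)(W), all W → L
(7,2): only reaches (6,2)(W), (2,2)(W), (7,1)(W), (7,0)(W), (6,1)(W), all W → L
(7,5): only reaches (6,5)(W), (2,5)(W), (7,4)(W), (7,3)(W), (7,1)(W), (6,4)(W), all W → L
(8,0): only reaches (7,0)(W), (3,0)(W), all W → L
(8,7): only reaches (7,7)(W), (3,7)(W), (8,6)(W), (8,5)(W), (8,3)(W), (7,6)(W), all W → L
Every other cell has at least one move into one of the L cells above, so it is W.
(7,3): the move to (7,2) reaches an L cell, so W
(8,7): one of the L cells justified above, so L

(7,3): W, (8,7): L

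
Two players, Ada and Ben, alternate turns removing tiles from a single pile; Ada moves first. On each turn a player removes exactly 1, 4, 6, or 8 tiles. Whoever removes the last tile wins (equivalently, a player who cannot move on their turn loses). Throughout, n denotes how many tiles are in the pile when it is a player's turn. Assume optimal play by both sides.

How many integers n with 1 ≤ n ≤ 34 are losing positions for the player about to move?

11

Positions with no move are L. A position that does have a move is losing for the player to move precisely when every available move leads to a winning position for the opponent. Fill in the labels:
n=0: no move → L
n=1: reaches L-position 0 → W
n=2: only reaches 1(W), which is W → L
n=3: reaches L-position 2 → W
n=4: reaches L-position 0 → W
n=5: only reaches 4(W), 1(W), all W → L
n=6: reaches L-position 5 → W
n=7: only reaches 6(W), 3(W), 1(W), all W → L
n=8: reaches L-position 7 → W
n=9: reaches L-position 5 → W
n=10: reaches L-position 2 → W
n=11: reaches L-position 7 → W
n=12: only reaches 11(W), 8(W), 6(W), 4(W), all W → L
n=13: reaches L-position 12 → W
n=14: only reaches 13(W), 10(W), 8(W), 6(W), all W → L
n=15: reaches L-position 14 → W
n=16: reaches L-position 12 → W
n=17: only reaches 16(W), 13(W), 11(W), 9(W), all W → L
n=18: reaches L-position 17 → W
n=19: only reaches 18(W), 15(W), 13(W), 11(W), all W → L
n=20: reaches L-position 19 → W
n=21: reaches L-position 17 → W
n=22: reaches L-position 14 → W
n=23: reaches L-position 19 → W
n=24: only reaches 23(W), 20(W), 18(W), 16(W), all W → L
n=25: reaches L-position 24 → W
n=26: only reaches 25(W), 22(W), 20(W), 18(W), all W → L
n=27: reaches L-position 26 → W
n=28: reaches L-position 24 → W
n=29: only reaches 28(W), 25(W), 23(W), 21(W), all W → L
n=30: reaches L-position 29 → W
n=31: only reaches 30(W), 27(W), 25(W), 23(W), all W → L
n=32: reaches L-position 31 → W
n=33: reaches L-position 29 → W
n=34: reaches L-position 26 → W
L entries with 1 ≤ n ≤ 34 (n=0 is outside the asked range and is not counted): n = 2, 5, 7, 12, 14, 17, 19, 24, 26, 29, 31; that makes 11.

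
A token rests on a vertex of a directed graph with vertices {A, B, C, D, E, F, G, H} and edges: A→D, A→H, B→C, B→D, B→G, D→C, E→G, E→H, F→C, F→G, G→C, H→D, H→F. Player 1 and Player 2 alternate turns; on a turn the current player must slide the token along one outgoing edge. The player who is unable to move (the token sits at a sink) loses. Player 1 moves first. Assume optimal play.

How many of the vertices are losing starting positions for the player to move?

2

Compute win/loss labels from the base case upward. A position with no move is L. Any other position is W if it can reach an L in one move, else L.
Every edge goes from a vertex to one that appears earlier in the order C, G, F, D, H, A, B, E, so processing vertices in that order labels each vertex after all of its successors.
C: no outgoing edge → L
G: W (go to C, an L position)
F: W (go to C, an L position)
D: W (go to C, an L position)
H: L (options D(W), F(W) are all W)
A: W (go to H, an L position)
B: W (go to C, an L position)
E: W (go to H, an L position)
The L vertices are C, H; that is 2 in all.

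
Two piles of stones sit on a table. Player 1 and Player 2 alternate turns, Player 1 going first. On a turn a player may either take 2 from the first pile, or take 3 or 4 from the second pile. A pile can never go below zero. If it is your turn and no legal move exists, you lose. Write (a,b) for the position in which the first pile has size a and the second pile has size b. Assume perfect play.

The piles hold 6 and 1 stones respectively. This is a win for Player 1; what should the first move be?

Positions with no move are L. A position that does have a move is losing for the player to move precisely when every available move leads to a winning position for the opponent. Fill in the labels:
No move ever increases a pile, so every position that can arise here has a ≤ 6 and b ≤ 1; it is enough to label the cells with 0 ≤ a ≤ 6 and 0 ≤ b ≤ 1.
Every move lowers a or b (never raises either), so fill the grid row by row in increasing a, and left to right within a row: each cell's successors are then already labelled.
      b=0  b=1
a=0:    L    L
a=1:    L    L
a=2:    W    W
a=3:    W    W
a=4:    L    L
a=5:    L    L
a=6:    W    W
Cells with no legal move (terminal, hence L): (0,0), (0,1), (1,0), (1,1).
The remaining L cells, each justified by listing all of its moves:
(4,0): L (sole option (2,0)(W) is W)
(4,1): L (sole option (2,1)(W) is W)
(5,0): L (sole option (3,0)(W) is W)
(5,1): L (sole option (3,1)(W) is W)
Every other cell has at least one move into one of the L cells above, so it is W.
From (6,1), the L positions reachable in one move are: (4,1).

Move to (4,1).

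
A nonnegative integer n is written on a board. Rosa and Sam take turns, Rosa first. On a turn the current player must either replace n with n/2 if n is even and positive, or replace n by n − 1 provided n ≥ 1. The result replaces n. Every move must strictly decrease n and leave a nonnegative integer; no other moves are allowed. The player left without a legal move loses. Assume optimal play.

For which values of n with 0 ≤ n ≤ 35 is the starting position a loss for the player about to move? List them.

Use the standard recursion: the mover loses at a terminal position; elsewhere, the mover wins exactly when some move hands the opponent an L position.
n=0: no move → L
n=1: can move to 0, which is L ⇒ W
n=2: the only move is to 1(W), a W ⇒ L
n=3: can move to 2, which is L ⇒ W
n=4: can move to 2, which is L ⇒ W
n=5: the only move is to 4(W), a W ⇒ L
n=6: can move to 5, which is L ⇒ W
n=7: the only move is to 6(W), a W ⇒ L
n=8: can move to 7, which is L ⇒ W
n=9: the only move is to 8(W), a W ⇒ L
n=10: can move to 5, which is L ⇒ W
n=11: the only move is to 10(W), a W ⇒ L
n=12: can move to 11, which is L ⇒ W
n=13: the only move is to 12(W), a W ⇒ L
n=14: can move to 7, which is L ⇒ W
n=15: the only move is to 14(W), a W ⇒ L
n=16: can move to 15, which is L ⇒ W
n=17: the only move is to 16(W), a W ⇒ L
n=18: can move to 9, which is L ⇒ W
n=19: the only move is to 18(W), a W ⇒ L
n=20: can move to 19, which is L ⇒ W
n=21: the only move is to 20(W), a W ⇒ L
n=22: can move to 11, which is L ⇒ W
n=23: the only move is to 22(W), a W ⇒ L
n=24: can move to 23, which is L ⇒ W
n=25: the only move is to 24(W), a W ⇒ L
n=26: can move to 13, which is L ⇒ W
n=27: the only move is to 26(W), a W ⇒ L
n=28: can move to 27, which is L ⇒ W
n=29: the only move is to 28(W), a W ⇒ L
n=30: can move to 15, which is L ⇒ W
n=31: the only move is to 30(W), a W ⇒ L
n=32: can move to 31, which is L ⇒ W
n=33: the only move is to 32(W), a W ⇒ L
n=34: can move to 17, which is L ⇒ W
n=35: the only move is to 34(W), a W ⇒ L
The losing starting values of n are exactly the entries labelled L in this table (18 of them).

0, 2, 5, 7, 9, 11, 13, 15, 17, 19, 21, 23, 25, 27, 29, 31, 33, 35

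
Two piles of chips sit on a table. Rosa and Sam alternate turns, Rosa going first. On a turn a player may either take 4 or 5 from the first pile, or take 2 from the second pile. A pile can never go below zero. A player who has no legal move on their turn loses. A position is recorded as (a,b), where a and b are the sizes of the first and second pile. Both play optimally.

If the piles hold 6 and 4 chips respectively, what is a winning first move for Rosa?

Move to (2,4).

Compute win/loss labels from the base case upward. A position with no move is L. Any other position is W if it can reach an L in one move, else L.
No move ever increases a pile, so every position that can arise here has a ≤ 6 and b ≤ 4; it is enough to label the cells with 0 ≤ a ≤ 6 and 0 ≤ b ≤ 4.
Every move lowers a or b (never raises either), so fill the grid row by row in increasing a, and left to right within a row: each cell's successors are then already labelled.
      b=0  b=1  b=2  b=3  b=4
a=0:    L    L    W    W    L
a=1:    L    L    W    W    L
a=2:    L    L    W    W    L
a=3:    L    L    W    W    L
a=4:    W    W    L    L    W
a=5:    W    W    L    L    W
a=6:    W    W    L    L    W
Cells with no legal move (terminal, hence L): (0,0), (0,1), (1,0), (1,1), (2,0), (2,1), (3,0), (3,1).
The remaining L cells, each justified by listing all of its moves:
(0,4): the only move is to (0,2)(W), a W ⇒ L
(1,4): the only move is to (1,2)(W), a W ⇒ L
(2,4): the only move is to (2,2)(W), a W ⇒ L
(3,4): the only move is to (3,2)(W), a W ⇒ L
(4,2): moves to (0,2)(W), (4,0)(W); every one is W ⇒ L
(4,3): moves to (0,3)(W), (4,1)(W); every one is W ⇒ L
(5,2): moves to (1,2)(W), (0,2)(W), (5,0)(W); every one is W ⇒ L
(5,3): moves to (1,3)(W), (0,3)(W), (5,1)(W); every one is W ⇒ L
(6,2): moves to (2,2)(W), (1,2)(W), (6,0)(W); every one is W ⇒ L
(6,3): moves to (2,3)(W), (1,3)(W), (6,1)(W); every one is W ⇒ L
Every other cell has at least one move into one of the L cells above, so it is W.
From (6,4), the L positions reachable in one move are: (2,4), (1,4), (6,2). Any move reaching one of these is winning.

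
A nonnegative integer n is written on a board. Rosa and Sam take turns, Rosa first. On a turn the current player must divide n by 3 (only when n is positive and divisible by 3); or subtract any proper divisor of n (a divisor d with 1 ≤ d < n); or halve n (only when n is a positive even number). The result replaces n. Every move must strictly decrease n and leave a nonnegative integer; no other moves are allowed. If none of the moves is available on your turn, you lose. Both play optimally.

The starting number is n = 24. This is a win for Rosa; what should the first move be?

Move to 23.

Compute win/loss labels from the base case upward. A position with no move is L. Any other position is W if it can reach an L in one move, else L.
n=0: no move → L
n=1: no move → L
n=2: can move to 1, which is L ⇒ W
n=3: can move to 1, which is L ⇒ W
n=4: moves to 2(W), 3(W); every one is W ⇒ L
n=5: can move to 4, which is L ⇒ W
n=6: can move to 4, which is L ⇒ W
n=7: the only move is to 6(W), a W ⇒ L
n=8: can move to 4, which is L ⇒ W
n=9: moves to 3(W), 6(W), 8(W); every one is W ⇒ L
n=10: can move to 9, which is L ⇒ W
n=11: the only move is to 10(W), a W ⇒ L
n=12: can move to 4, which is L ⇒ W
n=13: the only move is to 12(W), a W ⇒ L
n=14: can move to 7, which is L ⇒ W
n=15: moves to 5(W), 10(W), 12(W), 14(W); every one is W ⇒ L
n=16: can move to 15, which is L ⇒ W
n=17: the only move is to 16(W), a W ⇒ L
n=18: can move to 9, which is L ⇒ W
n=19: the only move is to 18(W), a W ⇒ L
n=20: can move to 15, which is L ⇒ W
n=21: can move to 7, which is L ⇒ W
n=22: can move to 11, which is L ⇒ W
n=23: the only move is to 22(W), a W ⇒ L
n=24: can move to 23, which is L ⇒ W
From 24, the L positions reachable in one move are: 23.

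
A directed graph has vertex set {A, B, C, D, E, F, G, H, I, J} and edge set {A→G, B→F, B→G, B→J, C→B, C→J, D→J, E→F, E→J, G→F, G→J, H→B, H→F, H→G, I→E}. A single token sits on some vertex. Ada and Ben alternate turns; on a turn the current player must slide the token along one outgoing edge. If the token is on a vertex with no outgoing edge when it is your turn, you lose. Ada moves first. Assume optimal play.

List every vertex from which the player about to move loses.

Work bottom-up. With no move the player to move loses. Otherwise the position is W if at least one move leads to an L position for the opponent, and L if every move leads to a W.
Every edge goes from a vertex to one that appears earlier in the order F, J, G, B, H, E, D, A, I, C, so processing vertices in that order labels each vertex after all of its successors.
F: no outgoing edge → L
J: no outgoing edge → L
G: W (go to J, an L position)
B: W (go to J, an L position)
H: W (go to F, an L position)
E: W (go to J, an L position)
D: W (go to J, an L position)
A: L (sole option G(W) is W)
I: L (sole option E(W) is W)
C: W (go to J, an L position)
The losing starting vertices are exactly the entries labelled L in this table (4 of them).

A, F, I, J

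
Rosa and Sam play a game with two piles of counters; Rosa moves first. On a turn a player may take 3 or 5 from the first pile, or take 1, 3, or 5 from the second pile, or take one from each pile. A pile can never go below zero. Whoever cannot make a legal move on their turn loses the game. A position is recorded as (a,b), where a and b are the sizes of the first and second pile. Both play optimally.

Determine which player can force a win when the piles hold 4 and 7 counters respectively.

Positions with no move are L. A position that does have a move is losing for the player to move precisely when every available move leads to a winning position for the opponent. Fill in the labels:
No move ever increases a pile, so every position that can arise here has a ≤ 4 and b ≤ 7; it is enough to label the cells with 0 ≤ a ≤ 4 and 0 ≤ b ≤ 7.
Every move lowers a or b (never raises either), so fill the grid row by row in increasing a, and left to right within a row: each cell's successors are then already labelled.
      b=0  b=1  b=2  b=3  b=4  b=5  b=6  b=7
a=0:    L    W    L    W    L    W    L    W
a=1:    L    W    L    W    L    W    L    W
a=2:    L    W    L    W    L    W    L    W
a=3:    W    W    W    W    W    W    W    W
a=4:    W    L    W    L    W    L    W    L
Cells with no legal move (terminal, hence L): (0,0), (1,0), (2,0).
The remaining L cells, each justified by listing all of its moves:
(0,2): →(0,1)(W) only, which is W, so L
(0,4): →(0,3)(W), (0,1)(W) — all W, so L
(0,6): →(0,5)(W), (0,3)(W), (0,1)(W) — all W, so L
(1,2): →(1,1)(W), (0,1)(W) — all W, so L
(1,4): →(1,3)(W), (1,1)(W), (0,3)(W) — all W, so L
(1,6): →(1,5)(W), (1,3)(W), (1,1)(W), (0,5)(W) — all W, so L
(2,2): →(2,1)(W), (1,1)(W) — all W, so L
(2,4): →(2,3)(W), (2,1)(W), (1,3)(W) — all W, so L
(2,6): →(2,5)(W), (2,3)(W), (2,1)(W), (1,5)(W) — all W, so L
(4,1): →(1,1)(W), (4,0)(W), (3,0)(W) — all W, so L
(4,3): →(1,3)(W), (4,2)(W), (4,0)(W), (3,2)(W) — all W, so L
(4,5): →(1,5)(W), (4,4)(W), (4,2)(W), (4,0)(W), (3,4)(W) — all W, so L
(4,7): →(1,7)(W), (4,6)(W), (4,4)(W), (4,2)(W), (3,6)(W) — all W, so L
Every other cell has at least one move into one of the L cells above, so it is W.
The starting position (4,7) is L: whatever Rosa does, the opponent receives a W position.

Sam wins.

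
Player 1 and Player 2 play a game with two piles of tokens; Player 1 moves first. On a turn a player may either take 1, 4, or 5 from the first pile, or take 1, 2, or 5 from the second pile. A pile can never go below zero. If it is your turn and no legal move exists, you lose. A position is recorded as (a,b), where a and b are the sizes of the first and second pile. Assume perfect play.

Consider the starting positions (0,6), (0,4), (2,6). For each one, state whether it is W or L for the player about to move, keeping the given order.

(0,6): L, (0,4): W, (2,6): L

Positions with no move are L. A position that does have a move is losing for the player to move precisely when every available move leads to a winning position for the opponent. Fill in the labels:
No move ever increases a pile, so every position that can arise here has a ≤ 2 and b ≤ 6; it is enough to label the cells with 0 ≤ a ≤ 2 and 0 ≤ b ≤ 6.
Every move lowers a or b (never raises either), so fill the grid row by row in increasing a, and left to right within a row: each cell's successors are then already labelled.
      b=0  b=1  b=2  b=3  b=4  b=5  b=6
a=0:    L    W    W    L    W    W    L
a=1:    W    L    W    W    L    W    W
a=2:    L    W    W    L    W    W    L
Cells with no legal move (terminal, hence L): (0,0).
The remaining L cells, each justified by listing all of its moves:
(0,3): →(0,2)(W), (0,1)(W) — all W, so L
(0,6): →(0,5)(W), (0,4)(W), (0,1)(W) — all W, so L
(1,1): →(0,1)(W), (1,0)(W) — all W, so L
(1,4): →(0,4)(W), (1,3)(W), (1,2)(W) — all W, so L
(2,0): →(1,0)(W) only, which is W, so L
(2,3): →(1,3)(W), (2,2)(W), (2,1)(W) — all W, so L
(2,6): →(1,6)(W), (2,5)(W), (2,4)(W), (2,1)(W) — all W, so L
Every other cell has at least one move into one of the L cells above, so it is W.
(0,6): one of the L cells justified above, so L
(0,4): the move to (0,3) reaches an L cell, so W
(2,6): one of the L cells justified above, so L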